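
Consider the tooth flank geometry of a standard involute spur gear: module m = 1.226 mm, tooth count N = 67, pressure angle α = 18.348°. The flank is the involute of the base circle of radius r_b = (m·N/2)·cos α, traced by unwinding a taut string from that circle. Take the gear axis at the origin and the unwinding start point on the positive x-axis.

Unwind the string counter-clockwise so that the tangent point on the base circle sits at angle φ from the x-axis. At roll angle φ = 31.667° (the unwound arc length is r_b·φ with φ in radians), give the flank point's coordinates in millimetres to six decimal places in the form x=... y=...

pitch radius r_p = m·N/2 = 1.226·67/2 = 41.071000
base radius r_b = r_p·cos α = 41.071000·cos 18.348° = 38.983036
roll angle φ = 31.667° = 0.55269341 rad
x = r_b·(cos φ + φ·sin φ) = 38.983036·(0.85111362 + 0.55269341·0.52498153) = 44.490071
y = r_b·(sin φ − φ·cos φ) = 38.983036·(0.52498153 − 0.55269341·0.85111362) = 2.127563

x=44.490071 y=2.127563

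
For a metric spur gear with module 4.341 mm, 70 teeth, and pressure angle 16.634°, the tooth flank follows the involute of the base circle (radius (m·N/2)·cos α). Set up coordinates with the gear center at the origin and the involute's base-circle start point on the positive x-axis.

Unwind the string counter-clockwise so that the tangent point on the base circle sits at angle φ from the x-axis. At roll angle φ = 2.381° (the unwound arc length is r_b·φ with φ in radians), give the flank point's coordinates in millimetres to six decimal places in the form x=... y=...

pitch radius r_p = m·N/2 = 4.341·70/2 = 151.935000
base radius r_b = r_p·cos α = 151.935000·cos 16.634° = 145.576957
roll angle φ = 2.381° = 0.04155629 rad
x = r_b·(cos φ + φ·sin φ) = 145.576957·(0.99913666 + 0.04155629·0.04154433) = 145.702603
y = r_b·(sin φ − φ·cos φ) = 145.576957·(0.04154433 − 0.04155629·0.99913666) = 0.003482

x=145.702603 y=0.003482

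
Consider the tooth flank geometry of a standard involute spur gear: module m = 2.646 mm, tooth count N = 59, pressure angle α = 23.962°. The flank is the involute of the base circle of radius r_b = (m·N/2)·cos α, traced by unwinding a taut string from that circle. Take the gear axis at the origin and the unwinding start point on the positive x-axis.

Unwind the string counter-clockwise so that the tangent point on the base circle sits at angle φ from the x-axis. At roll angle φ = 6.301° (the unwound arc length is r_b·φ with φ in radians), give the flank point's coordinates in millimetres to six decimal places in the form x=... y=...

x=71.759689 y=0.031585

pitch radius r_p = m·N/2 = 2.646·59/2 = 78.057000
base radius r_b = r_p·cos α = 78.057000·cos 23.962° = 71.329659
roll angle φ = 6.301° = 0.10997320 rad
x = r_b·(cos φ + φ·sin φ) = 71.329659·(0.99395904 + 0.10997320·0.10975166) = 71.759689
y = r_b·(sin φ − φ·cos φ) = 71.329659·(0.10975166 − 0.10997320·0.99395904) = 0.031585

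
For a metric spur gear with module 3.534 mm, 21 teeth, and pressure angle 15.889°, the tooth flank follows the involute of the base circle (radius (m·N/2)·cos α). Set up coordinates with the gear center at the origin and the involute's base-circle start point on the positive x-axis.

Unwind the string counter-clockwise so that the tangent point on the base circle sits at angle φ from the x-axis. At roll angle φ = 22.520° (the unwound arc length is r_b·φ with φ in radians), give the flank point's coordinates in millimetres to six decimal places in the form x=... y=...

pitch radius r_p = m·N/2 = 3.534·21/2 = 37.107000
base radius r_b = r_p·cos α = 37.107000·cos 15.889° = 35.689286
roll angle φ = 22.520° = 0.39304815 rad
x = r_b·(cos φ + φ·sin φ) = 35.689286·(0.92374589 + 0.39304815·0.38300590) = 38.340488
y = r_b·(sin φ − φ·cos φ) = 35.689286·(0.38300590 − 0.39304815·0.92374589) = 0.711262

x=38.340488 y=0.711262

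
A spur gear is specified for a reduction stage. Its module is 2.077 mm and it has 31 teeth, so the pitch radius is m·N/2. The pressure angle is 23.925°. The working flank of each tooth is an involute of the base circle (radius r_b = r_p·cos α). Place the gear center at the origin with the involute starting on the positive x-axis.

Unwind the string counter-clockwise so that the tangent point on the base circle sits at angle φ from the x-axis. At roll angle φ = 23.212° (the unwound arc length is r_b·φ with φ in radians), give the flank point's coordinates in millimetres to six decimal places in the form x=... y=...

x=31.744062 y=0.641586

pitch radius r_p = m·N/2 = 2.077·31/2 = 32.193500
base radius r_b = r_p·cos α = 32.193500·cos 23.925° = 29.427341
roll angle φ = 23.212° = 0.40512583 rad
x = r_b·(cos φ + φ·sin φ) = 29.427341·(0.91905281 + 0.40512583·0.39413440) = 31.744062
y = r_b·(sin φ − φ·cos φ) = 29.427341·(0.39413440 − 0.40512583·0.91905281) = 0.641586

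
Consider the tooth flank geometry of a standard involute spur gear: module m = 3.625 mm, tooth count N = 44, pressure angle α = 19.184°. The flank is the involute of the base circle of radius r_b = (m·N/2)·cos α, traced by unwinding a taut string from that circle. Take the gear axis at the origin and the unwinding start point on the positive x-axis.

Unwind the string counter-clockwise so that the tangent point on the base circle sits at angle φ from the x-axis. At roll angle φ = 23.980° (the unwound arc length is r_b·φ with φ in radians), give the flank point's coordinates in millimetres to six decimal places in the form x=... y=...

pitch radius r_p = m·N/2 = 3.625·44/2 = 79.750000
base radius r_b = r_p·cos α = 79.750000·cos 19.184° = 75.321337
roll angle φ = 23.980° = 0.41852995 rad
x = r_b·(cos φ + φ·sin φ) = 75.321337·(0.91368738 + 0.41852995·0.40641773) = 81.632163
y = r_b·(sin φ − φ·cos φ) = 75.321337·(0.40641773 − 0.41852995·0.91368738) = 1.808630

x=81.632163 y=1.808630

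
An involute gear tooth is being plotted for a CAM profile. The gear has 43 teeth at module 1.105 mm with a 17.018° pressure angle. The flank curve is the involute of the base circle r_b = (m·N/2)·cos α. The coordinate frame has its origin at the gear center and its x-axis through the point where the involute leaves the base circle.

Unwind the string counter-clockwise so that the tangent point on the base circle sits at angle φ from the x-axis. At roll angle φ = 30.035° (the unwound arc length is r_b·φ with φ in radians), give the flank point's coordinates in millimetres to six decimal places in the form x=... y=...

x=25.627347 y=1.061128

pitch radius r_p = m·N/2 = 1.105·43/2 = 23.757500
base radius r_b = r_p·cos α = 23.757500·cos 17.018° = 22.717227
roll angle φ = 30.035° = 0.52420964 rad
x = r_b·(cos φ + φ·sin φ) = 22.717227·(0.86571981 + 0.52420964·0.50052893) = 25.627347
y = r_b·(sin φ − φ·cos φ) = 22.717227·(0.50052893 − 0.52420964·0.86571981) = 1.061128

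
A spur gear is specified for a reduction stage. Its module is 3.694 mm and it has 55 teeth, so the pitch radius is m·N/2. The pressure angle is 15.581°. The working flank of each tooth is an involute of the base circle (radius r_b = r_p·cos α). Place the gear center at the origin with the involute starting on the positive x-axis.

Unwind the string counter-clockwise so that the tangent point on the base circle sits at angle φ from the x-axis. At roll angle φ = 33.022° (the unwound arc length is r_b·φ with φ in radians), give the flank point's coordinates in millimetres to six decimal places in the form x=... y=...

pitch radius r_p = m·N/2 = 3.694·55/2 = 101.585000
base radius r_b = r_p·cos α = 101.585000·cos 15.581° = 97.851923
roll angle φ = 33.022° = 0.57634263 rad
x = r_b·(cos φ + φ·sin φ) = 97.851923·(0.83846138 + 0.57634263·0.54496102) = 112.778808
y = r_b·(sin φ − φ·cos φ) = 97.851923·(0.54496102 − 0.57634263·0.83846138) = 6.039420

x=112.778808 y=6.039420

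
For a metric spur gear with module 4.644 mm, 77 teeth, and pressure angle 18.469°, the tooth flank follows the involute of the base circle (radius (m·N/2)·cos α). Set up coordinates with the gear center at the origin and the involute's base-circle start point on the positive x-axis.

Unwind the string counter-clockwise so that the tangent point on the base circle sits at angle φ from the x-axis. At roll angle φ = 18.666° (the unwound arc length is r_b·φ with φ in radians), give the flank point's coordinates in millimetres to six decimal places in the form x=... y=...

pitch radius r_p = m·N/2 = 4.644·77/2 = 178.794000
base radius r_b = r_p·cos α = 178.794000·cos 18.469° = 169.585250
roll angle φ = 18.666° = 0.32578316 rad
x = r_b·(cos φ + φ·sin φ) = 169.585250·(0.94740037 + 0.32578316·0.32005085) = 178.347303
y = r_b·(sin φ − φ·cos φ) = 169.585250·(0.32005085 − 0.32578316·0.94740037) = 1.933910

x=178.347303 y=1.933910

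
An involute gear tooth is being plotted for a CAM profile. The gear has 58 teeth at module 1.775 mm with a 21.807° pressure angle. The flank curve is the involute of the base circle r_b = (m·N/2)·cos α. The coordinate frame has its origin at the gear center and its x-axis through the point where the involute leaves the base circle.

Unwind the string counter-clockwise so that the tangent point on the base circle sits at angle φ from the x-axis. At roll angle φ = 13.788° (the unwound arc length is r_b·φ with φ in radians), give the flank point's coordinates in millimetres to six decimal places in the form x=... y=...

pitch radius r_p = m·N/2 = 1.775·58/2 = 51.475000
base radius r_b = r_p·cos α = 51.475000·cos 21.807° = 47.791472
roll angle φ = 13.788° = 0.24064600 rad
x = r_b·(cos φ + φ·sin φ) = 47.791472·(0.97118422 + 0.24064600·0.23833006) = 49.155316
y = r_b·(sin φ − φ·cos φ) = 47.791472·(0.23833006 − 0.24064600·0.97118422) = 0.220723

x=49.155316 y=0.220723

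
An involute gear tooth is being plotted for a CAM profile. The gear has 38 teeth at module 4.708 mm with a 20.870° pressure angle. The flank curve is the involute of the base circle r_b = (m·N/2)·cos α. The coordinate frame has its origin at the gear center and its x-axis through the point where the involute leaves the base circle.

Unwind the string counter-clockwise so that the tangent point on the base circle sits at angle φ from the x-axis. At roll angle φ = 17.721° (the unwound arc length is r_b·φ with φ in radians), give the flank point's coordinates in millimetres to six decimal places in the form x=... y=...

x=87.485845 y=0.816459

pitch radius r_p = m·N/2 = 4.708·38/2 = 89.452000
base radius r_b = r_p·cos α = 89.452000·cos 20.870° = 83.583156
roll angle φ = 17.721° = 0.30928980 rad
x = r_b·(cos φ + φ·sin φ) = 83.583156·(0.95254998 + 0.30928980·0.30438221) = 87.485845
y = r_b·(sin φ − φ·cos φ) = 83.583156·(0.30438221 − 0.30928980·0.95254998) = 0.816459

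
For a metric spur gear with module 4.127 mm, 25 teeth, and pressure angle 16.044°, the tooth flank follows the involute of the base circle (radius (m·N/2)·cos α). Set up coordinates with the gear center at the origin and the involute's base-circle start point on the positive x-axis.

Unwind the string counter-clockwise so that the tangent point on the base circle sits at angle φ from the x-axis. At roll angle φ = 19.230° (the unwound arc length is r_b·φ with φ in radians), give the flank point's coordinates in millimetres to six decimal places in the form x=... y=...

x=52.292382 y=0.617787

pitch radius r_p = m·N/2 = 4.127·25/2 = 51.587500
base radius r_b = r_p·cos α = 51.587500·cos 16.044° = 49.578153
roll angle φ = 19.230° = 0.33562682 rad
x = r_b·(cos φ + φ·sin φ) = 49.578153·(0.94420405 + 0.33562682·0.32936108) = 52.292382
y = r_b·(sin φ − φ·cos φ) = 49.578153·(0.32936108 − 0.33562682·0.94420405) = 0.617787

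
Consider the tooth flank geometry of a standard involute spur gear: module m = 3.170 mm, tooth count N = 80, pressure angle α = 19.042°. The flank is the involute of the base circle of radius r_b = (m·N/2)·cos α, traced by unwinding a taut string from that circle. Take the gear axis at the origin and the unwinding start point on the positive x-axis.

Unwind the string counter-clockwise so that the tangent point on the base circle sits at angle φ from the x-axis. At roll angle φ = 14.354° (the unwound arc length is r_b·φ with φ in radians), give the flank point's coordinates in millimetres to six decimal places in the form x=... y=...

pitch radius r_p = m·N/2 = 3.170·80/2 = 126.800000
base radius r_b = r_p·cos α = 126.800000·cos 19.042° = 119.861462
roll angle φ = 14.354° = 0.25052456 rad
x = r_b·(cos φ + φ·sin φ) = 119.861462·(0.96878251 + 0.25052456·0.24791218) = 123.564054
y = r_b·(sin φ − φ·cos φ) = 119.861462·(0.24791218 − 0.25052456·0.96878251) = 0.624282

x=123.564054 y=0.624282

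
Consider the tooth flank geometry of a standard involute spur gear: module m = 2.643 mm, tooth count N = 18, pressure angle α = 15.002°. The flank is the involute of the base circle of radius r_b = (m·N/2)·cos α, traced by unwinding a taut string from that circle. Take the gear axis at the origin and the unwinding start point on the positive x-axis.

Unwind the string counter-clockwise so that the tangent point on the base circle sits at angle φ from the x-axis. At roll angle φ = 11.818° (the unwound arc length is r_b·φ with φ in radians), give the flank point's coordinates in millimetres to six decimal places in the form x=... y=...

x=23.459833 y=0.066923

pitch radius r_p = m·N/2 = 2.643·18/2 = 23.787000
base radius r_b = r_p·cos α = 23.787000·cos 15.002° = 22.976263
roll angle φ = 11.818° = 0.20626301 rad
x = r_b·(cos φ + φ·sin φ) = 22.976263·(0.97880310 + 0.20626301·0.20480356) = 23.459833
y = r_b·(sin φ − φ·cos φ) = 22.976263·(0.20480356 − 0.20626301·0.97880310) = 0.066923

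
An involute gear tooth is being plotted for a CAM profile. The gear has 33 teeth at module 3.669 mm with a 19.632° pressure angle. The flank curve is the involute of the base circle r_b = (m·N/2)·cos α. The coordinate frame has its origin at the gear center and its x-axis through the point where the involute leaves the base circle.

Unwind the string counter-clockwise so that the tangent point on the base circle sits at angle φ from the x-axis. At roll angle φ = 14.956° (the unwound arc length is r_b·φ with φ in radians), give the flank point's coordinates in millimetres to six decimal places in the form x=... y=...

x=58.929006 y=0.335751

pitch radius r_p = m·N/2 = 3.669·33/2 = 60.538500
base radius r_b = r_p·cos α = 60.538500·cos 19.632° = 57.019394
roll angle φ = 14.956° = 0.26103144 rad
x = r_b·(cos φ + φ·sin φ) = 57.019394·(0.96612430 + 0.26103144·0.25807719) = 58.929006
y = r_b·(sin φ − φ·cos φ) = 57.019394·(0.25807719 − 0.26103144·0.96612430) = 0.335751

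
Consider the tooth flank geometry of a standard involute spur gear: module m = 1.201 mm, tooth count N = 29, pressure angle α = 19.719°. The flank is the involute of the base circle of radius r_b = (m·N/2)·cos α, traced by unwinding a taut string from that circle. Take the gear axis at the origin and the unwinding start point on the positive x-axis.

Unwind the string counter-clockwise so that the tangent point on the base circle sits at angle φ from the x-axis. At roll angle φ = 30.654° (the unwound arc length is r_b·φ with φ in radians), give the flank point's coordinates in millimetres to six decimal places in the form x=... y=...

x=18.574249 y=0.813123

pitch radius r_p = m·N/2 = 1.201·29/2 = 17.414500
base radius r_b = r_p·cos α = 17.414500·cos 19.719° = 16.393291
roll angle φ = 30.654° = 0.53501323 rad
x = r_b·(cos φ + φ·sin φ) = 16.393291·(0.86026188 + 0.53501323·0.50985242) = 18.574249
y = r_b·(sin φ − φ·cos φ) = 16.393291·(0.50985242 − 0.53501323·0.86026188) = 0.813123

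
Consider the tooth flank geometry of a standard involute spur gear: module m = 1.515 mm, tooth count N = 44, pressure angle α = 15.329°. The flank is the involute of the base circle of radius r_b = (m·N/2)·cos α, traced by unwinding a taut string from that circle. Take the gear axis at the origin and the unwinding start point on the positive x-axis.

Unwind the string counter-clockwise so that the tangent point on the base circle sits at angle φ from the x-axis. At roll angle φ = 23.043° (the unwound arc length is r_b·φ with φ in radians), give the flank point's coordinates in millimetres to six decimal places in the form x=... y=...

x=34.639662 y=0.685789

pitch radius r_p = m·N/2 = 1.515·44/2 = 33.330000
base radius r_b = r_p·cos α = 33.330000·cos 15.329° = 32.144243
roll angle φ = 23.043° = 0.40217622 rad
x = r_b·(cos φ + φ·sin φ) = 32.144243·(0.92021135 + 0.40217622·0.39142185) = 34.639662
y = r_b·(sin φ − φ·cos φ) = 32.144243·(0.39142185 − 0.40217622·0.92021135) = 0.685789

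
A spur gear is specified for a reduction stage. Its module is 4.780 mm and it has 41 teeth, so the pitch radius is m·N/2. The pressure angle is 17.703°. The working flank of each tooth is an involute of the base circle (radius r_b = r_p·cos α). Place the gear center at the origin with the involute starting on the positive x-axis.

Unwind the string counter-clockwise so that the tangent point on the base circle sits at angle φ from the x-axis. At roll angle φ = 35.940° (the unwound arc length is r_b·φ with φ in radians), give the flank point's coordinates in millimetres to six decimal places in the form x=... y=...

x=109.947442 y=7.381979

pitch radius r_p = m·N/2 = 4.780·41/2 = 97.990000
base radius r_b = r_p·cos α = 97.990000·cos 17.703° = 93.349739
roll angle φ = 35.940° = 0.62727133 rad
x = r_b·(cos φ + φ·sin φ) = 93.349739·(0.80963208 + 0.62727133·0.58693773) = 109.947442
y = r_b·(sin φ − φ·cos φ) = 93.349739·(0.58693773 − 0.62727133·0.80963208) = 7.381979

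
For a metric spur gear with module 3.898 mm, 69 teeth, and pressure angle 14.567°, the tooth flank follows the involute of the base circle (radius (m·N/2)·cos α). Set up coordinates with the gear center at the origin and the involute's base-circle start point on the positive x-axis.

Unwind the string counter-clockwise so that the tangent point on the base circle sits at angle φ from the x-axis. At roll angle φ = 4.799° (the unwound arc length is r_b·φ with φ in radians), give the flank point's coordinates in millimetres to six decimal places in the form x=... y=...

x=130.613758 y=0.025476

pitch radius r_p = m·N/2 = 3.898·69/2 = 134.481000
base radius r_b = r_p·cos α = 134.481000·cos 14.567° = 130.158000
roll angle φ = 4.799° = 0.08375835 rad
x = r_b·(cos φ + φ·sin φ) = 130.158000·(0.99649432 + 0.08375835·0.08366045) = 130.613758
y = r_b·(sin φ − φ·cos φ) = 130.158000·(0.08366045 − 0.08375835·0.99649432) = 0.025476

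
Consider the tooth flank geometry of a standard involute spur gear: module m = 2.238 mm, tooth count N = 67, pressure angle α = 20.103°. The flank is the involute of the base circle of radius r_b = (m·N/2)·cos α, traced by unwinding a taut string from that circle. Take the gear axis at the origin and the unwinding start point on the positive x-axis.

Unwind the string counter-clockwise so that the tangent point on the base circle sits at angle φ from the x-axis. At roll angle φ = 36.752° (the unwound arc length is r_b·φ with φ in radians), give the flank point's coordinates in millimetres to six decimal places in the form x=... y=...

pitch radius r_p = m·N/2 = 2.238·67/2 = 74.973000
base radius r_b = r_p·cos α = 74.973000·cos 20.103° = 70.405364
roll angle φ = 36.752° = 0.64144341 rad
x = r_b·(cos φ + φ·sin φ) = 70.405364·(0.80123293 + 0.64144341·0.59835257) = 83.433330
y = r_b·(sin φ − φ·cos φ) = 70.405364·(0.59835257 − 0.64144341·0.80123293) = 5.942705

x=83.433330 y=5.942705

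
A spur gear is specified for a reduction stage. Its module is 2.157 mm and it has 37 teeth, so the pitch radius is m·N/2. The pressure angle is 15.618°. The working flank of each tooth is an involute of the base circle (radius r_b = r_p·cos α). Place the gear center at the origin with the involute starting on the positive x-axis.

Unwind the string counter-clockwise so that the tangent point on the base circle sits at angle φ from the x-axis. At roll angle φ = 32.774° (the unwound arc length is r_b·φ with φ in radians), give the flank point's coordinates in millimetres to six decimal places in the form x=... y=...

x=44.213456 y=2.320093

pitch radius r_p = m·N/2 = 2.157·37/2 = 39.904500
base radius r_b = r_p·cos α = 39.904500·cos 15.618° = 38.431147
roll angle φ = 32.774° = 0.57201421 rad
x = r_b·(cos φ + φ·sin φ) = 38.431147·(0.84081234 + 0.57201421·0.54132672) = 44.213456
y = r_b·(sin φ − φ·cos φ) = 38.431147·(0.54132672 − 0.57201421·0.84081234) = 2.320093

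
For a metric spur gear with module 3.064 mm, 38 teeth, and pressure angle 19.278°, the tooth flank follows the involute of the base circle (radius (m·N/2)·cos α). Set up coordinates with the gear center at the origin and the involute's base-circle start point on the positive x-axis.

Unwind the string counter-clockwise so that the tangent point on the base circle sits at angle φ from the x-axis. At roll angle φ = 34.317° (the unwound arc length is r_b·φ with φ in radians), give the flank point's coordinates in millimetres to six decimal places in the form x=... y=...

x=63.941730 y=3.796292

pitch radius r_p = m·N/2 = 3.064·38/2 = 58.216000
base radius r_b = r_p·cos α = 58.216000·cos 19.278° = 54.951700
roll angle φ = 34.317° = 0.59894464 rad
x = r_b·(cos φ + φ·sin φ) = 54.951700·(0.82593106 + 0.59894464·0.56377113) = 63.941730
y = r_b·(sin φ − φ·cos φ) = 54.951700·(0.56377113 − 0.59894464·0.82593106) = 3.796292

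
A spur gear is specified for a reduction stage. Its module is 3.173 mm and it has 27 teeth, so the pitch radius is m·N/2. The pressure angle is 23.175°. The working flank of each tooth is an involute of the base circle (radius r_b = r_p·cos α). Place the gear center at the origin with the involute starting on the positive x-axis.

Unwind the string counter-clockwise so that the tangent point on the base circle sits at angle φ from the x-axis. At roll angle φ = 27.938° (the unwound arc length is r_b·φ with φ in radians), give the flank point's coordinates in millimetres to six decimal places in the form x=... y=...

x=43.785810 y=1.485936

pitch radius r_p = m·N/2 = 3.173·27/2 = 42.835500
base radius r_b = r_p·cos α = 42.835500·cos 23.175° = 39.378981
roll angle φ = 27.938° = 0.48761009 rad
x = r_b·(cos φ + φ·sin φ) = 39.378981·(0.88345509 + 0.48761009·0.46851585) = 43.785810
y = r_b·(sin φ − φ·cos φ) = 39.378981·(0.46851585 − 0.48761009·0.88345509) = 1.485936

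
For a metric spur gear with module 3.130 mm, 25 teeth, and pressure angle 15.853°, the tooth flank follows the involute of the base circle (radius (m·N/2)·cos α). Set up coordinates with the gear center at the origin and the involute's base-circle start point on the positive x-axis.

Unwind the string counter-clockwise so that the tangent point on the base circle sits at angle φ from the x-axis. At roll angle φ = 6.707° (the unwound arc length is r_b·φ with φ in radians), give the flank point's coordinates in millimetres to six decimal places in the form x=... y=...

x=37.893893 y=0.020096

pitch radius r_p = m·N/2 = 3.130·25/2 = 39.125000
base radius r_b = r_p·cos α = 39.125000·cos 15.853° = 37.636909
roll angle φ = 6.707° = 0.11705923 rad
x = r_b·(cos φ + φ·sin φ) = 37.636909·(0.99315639 + 0.11705923·0.11679207) = 37.893893
y = r_b·(sin φ − φ·cos φ) = 37.636909·(0.11679207 − 0.11705923·0.99315639) = 0.020096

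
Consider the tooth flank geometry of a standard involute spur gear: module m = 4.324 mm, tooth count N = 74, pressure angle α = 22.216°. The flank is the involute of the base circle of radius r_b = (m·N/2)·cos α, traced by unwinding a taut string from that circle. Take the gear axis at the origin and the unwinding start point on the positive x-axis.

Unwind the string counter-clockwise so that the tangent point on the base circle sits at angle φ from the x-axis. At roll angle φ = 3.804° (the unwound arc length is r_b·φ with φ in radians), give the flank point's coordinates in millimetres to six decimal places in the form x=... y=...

pitch radius r_p = m·N/2 = 4.324·74/2 = 159.988000
base radius r_b = r_p·cos α = 159.988000·cos 22.216° = 148.111297
roll angle φ = 3.804° = 0.06639232 rad
x = r_b·(cos φ + φ·sin φ) = 148.111297·(0.99779684 + 0.06639232·0.06634356) = 148.437370
y = r_b·(sin φ − φ·cos φ) = 148.111297·(0.06634356 − 0.06639232·0.99779684) = 0.014442

x=148.437370 y=0.014442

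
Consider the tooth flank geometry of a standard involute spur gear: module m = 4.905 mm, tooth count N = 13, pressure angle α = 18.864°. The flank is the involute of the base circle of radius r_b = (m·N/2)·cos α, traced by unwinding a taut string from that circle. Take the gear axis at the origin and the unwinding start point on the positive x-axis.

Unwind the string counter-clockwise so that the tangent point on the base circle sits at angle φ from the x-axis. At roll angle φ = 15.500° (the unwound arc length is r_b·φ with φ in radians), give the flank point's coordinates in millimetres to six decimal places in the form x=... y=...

pitch radius r_p = m·N/2 = 4.905·13/2 = 31.882500
base radius r_b = r_p·cos α = 31.882500·cos 18.864° = 30.170049
roll angle φ = 15.500° = 0.27052603 rad
x = r_b·(cos φ + φ·sin φ) = 30.170049·(0.96363045 + 0.27052603·0.26723838) = 31.253920
y = r_b·(sin φ − φ·cos φ) = 30.170049·(0.26723838 − 0.27052603·0.96363045) = 0.197652

x=31.253920 y=0.197652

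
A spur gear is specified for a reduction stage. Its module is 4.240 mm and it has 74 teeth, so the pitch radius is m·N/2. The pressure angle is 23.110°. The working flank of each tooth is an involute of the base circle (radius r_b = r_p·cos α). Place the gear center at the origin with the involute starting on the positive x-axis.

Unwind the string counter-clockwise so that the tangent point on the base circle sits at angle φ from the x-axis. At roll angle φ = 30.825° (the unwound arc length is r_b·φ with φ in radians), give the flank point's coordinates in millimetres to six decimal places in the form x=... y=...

x=163.685838 y=7.275053

pitch radius r_p = m·N/2 = 4.240·74/2 = 156.880000
base radius r_b = r_p·cos α = 156.880000·cos 23.110° = 144.290852
roll angle φ = 30.825° = 0.53799774 rad
x = r_b·(cos φ + φ·sin φ) = 144.290852·(0.85873639 + 0.53799774·0.51241761) = 163.685838
y = r_b·(sin φ − φ·cos φ) = 144.290852·(0.51241761 − 0.53799774·0.85873639) = 7.275053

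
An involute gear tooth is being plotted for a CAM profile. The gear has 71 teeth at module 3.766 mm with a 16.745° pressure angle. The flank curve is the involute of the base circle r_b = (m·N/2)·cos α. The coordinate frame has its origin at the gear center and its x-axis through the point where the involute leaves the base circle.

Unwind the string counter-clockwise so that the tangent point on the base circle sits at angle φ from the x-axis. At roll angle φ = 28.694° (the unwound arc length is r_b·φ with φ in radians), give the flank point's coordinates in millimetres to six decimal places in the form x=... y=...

x=143.085797 y=5.226894

pitch radius r_p = m·N/2 = 3.766·71/2 = 133.693000
base radius r_b = r_p·cos α = 133.693000·cos 16.745° = 128.023950
roll angle φ = 28.694° = 0.50080478 rad
x = r_b·(cos φ + φ·sin φ) = 128.023950·(0.87719645 + 0.50080478·0.48013164) = 143.085797
y = r_b·(sin φ − φ·cos φ) = 128.023950·(0.48013164 − 0.50080478·0.87719645) = 5.226894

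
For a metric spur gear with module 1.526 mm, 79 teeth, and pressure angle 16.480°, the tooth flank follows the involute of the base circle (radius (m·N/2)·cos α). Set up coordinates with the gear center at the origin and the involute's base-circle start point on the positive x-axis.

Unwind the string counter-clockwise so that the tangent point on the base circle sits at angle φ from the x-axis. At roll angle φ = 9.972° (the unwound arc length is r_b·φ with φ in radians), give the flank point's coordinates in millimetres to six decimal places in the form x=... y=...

x=58.669564 y=0.101269

pitch radius r_p = m·N/2 = 1.526·79/2 = 60.277000
base radius r_b = r_p·cos α = 60.277000·cos 16.480° = 57.800750
roll angle φ = 9.972° = 0.17404423 rad
x = r_b·(cos φ + φ·sin φ) = 57.800750·(0.98489250 + 0.17404423·0.17316689) = 58.669564
y = r_b·(sin φ − φ·cos φ) = 57.800750·(0.17316689 − 0.17404423·0.98489250) = 0.101269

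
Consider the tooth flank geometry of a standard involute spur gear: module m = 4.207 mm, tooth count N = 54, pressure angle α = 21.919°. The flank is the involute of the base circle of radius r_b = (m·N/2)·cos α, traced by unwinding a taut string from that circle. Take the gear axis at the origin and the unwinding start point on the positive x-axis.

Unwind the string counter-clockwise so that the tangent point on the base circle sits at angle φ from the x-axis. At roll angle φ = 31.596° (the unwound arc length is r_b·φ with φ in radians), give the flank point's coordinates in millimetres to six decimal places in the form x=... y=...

x=120.203028 y=5.713365

pitch radius r_p = m·N/2 = 4.207·54/2 = 113.589000
base radius r_b = r_p·cos α = 113.589000·cos 21.919° = 105.377937
roll angle φ = 31.596° = 0.55145423 rad
x = r_b·(cos φ + φ·sin φ) = 105.377937·(0.85176351 + 0.55145423·0.52392644) = 120.203028
y = r_b·(sin φ − φ·cos φ) = 105.377937·(0.52392644 − 0.55145423·0.85176351) = 5.713365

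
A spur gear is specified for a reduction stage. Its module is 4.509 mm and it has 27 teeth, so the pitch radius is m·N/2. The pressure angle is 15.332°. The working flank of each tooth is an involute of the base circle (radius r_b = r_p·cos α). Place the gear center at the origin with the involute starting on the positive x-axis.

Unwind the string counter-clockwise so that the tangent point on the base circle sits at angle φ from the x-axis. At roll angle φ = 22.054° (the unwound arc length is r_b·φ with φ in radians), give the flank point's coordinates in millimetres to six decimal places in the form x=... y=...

pitch radius r_p = m·N/2 = 4.509·27/2 = 60.871500
base radius r_b = r_p·cos α = 60.871500·cos 15.332° = 58.705077
roll angle φ = 22.054° = 0.38491491 rad
x = r_b·(cos φ + φ·sin φ) = 58.705077·(0.92683038 + 0.38491491·0.37548028) = 62.894174
y = r_b·(sin φ − φ·cos φ) = 58.705077·(0.37548028 − 0.38491491·0.92683038) = 1.099513

x=62.894174 y=1.099513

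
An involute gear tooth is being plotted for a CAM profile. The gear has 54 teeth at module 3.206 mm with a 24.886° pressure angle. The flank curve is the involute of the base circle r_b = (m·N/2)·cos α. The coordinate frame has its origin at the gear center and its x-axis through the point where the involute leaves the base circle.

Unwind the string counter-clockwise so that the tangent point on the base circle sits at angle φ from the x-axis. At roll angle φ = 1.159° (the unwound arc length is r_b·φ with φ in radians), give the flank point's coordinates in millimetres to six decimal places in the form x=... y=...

x=78.540511 y=0.000217

pitch radius r_p = m·N/2 = 3.206·54/2 = 86.562000
base radius r_b = r_p·cos α = 86.562000·cos 24.886° = 78.524447
roll angle φ = 1.159° = 0.02022837 rad
x = r_b·(cos φ + φ·sin φ) = 78.524447·(0.99979541 + 0.02022837·0.02022699) = 78.540511
y = r_b·(sin φ − φ·cos φ) = 78.524447·(0.02022699 − 0.02022837·0.99979541) = 0.000217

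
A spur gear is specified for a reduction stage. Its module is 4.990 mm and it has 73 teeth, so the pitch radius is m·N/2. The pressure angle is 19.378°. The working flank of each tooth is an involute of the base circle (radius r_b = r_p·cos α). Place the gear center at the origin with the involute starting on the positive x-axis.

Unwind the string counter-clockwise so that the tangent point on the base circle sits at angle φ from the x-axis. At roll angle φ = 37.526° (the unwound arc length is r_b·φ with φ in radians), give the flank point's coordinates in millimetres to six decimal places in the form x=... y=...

x=204.809809 y=15.410927

pitch radius r_p = m·N/2 = 4.990·73/2 = 182.135000
base radius r_b = r_p·cos α = 182.135000·cos 19.378° = 171.817076
roll angle φ = 37.526° = 0.65495226 rad
x = r_b·(cos φ + φ·sin φ) = 171.817076·(0.79307701 + 0.65495226·0.60912138) = 204.809809
y = r_b·(sin φ − φ·cos φ) = 171.817076·(0.60912138 − 0.65495226·0.79307701) = 15.410927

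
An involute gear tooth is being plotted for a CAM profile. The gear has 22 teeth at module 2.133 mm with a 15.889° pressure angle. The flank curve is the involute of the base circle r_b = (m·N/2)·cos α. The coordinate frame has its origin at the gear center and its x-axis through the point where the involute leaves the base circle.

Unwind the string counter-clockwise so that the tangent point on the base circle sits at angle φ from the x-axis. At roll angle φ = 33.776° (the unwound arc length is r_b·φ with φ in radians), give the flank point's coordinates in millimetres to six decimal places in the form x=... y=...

pitch radius r_p = m·N/2 = 2.133·22/2 = 23.463000
base radius r_b = r_p·cos α = 23.463000·cos 15.889° = 22.566570
roll angle φ = 33.776° = 0.58950241 rad
x = r_b·(cos φ + φ·sin φ) = 22.566570·(0.83121742 + 0.58950241·0.55594748) = 26.153522
y = r_b·(sin φ − φ·cos φ) = 22.566570·(0.55594748 − 0.58950241·0.83121742) = 1.488103

x=26.153522 y=1.488103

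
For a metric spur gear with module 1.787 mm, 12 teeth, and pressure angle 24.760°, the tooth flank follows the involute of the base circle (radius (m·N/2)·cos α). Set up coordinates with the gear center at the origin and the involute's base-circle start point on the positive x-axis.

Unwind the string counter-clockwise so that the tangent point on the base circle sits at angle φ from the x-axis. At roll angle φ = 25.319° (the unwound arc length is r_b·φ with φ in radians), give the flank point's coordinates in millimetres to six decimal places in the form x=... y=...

x=10.641053 y=0.274626

pitch radius r_p = m·N/2 = 1.787·12/2 = 10.722000
base radius r_b = r_p·cos α = 10.722000·cos 24.760° = 9.736328
roll angle φ = 25.319° = 0.44189991 rad
x = r_b·(cos φ + φ·sin φ) = 9.736328·(0.90394078 + 0.44189991·0.42765765) = 10.641053
y = r_b·(sin φ − φ·cos φ) = 9.736328·(0.42765765 − 0.44189991·0.90394078) = 0.274626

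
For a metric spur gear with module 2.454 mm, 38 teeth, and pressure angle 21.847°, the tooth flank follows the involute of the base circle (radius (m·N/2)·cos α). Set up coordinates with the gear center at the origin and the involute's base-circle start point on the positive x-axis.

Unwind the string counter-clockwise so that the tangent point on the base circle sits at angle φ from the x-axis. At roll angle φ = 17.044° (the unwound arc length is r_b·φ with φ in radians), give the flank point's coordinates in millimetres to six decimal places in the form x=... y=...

x=45.150031 y=0.376390

pitch radius r_p = m·N/2 = 2.454·38/2 = 46.626000
base radius r_b = r_p·cos α = 46.626000·cos 21.847° = 43.277362
roll angle φ = 17.044° = 0.29747392 rad
x = r_b·(cos φ + φ·sin φ) = 43.277362·(0.95607995 + 0.29747392·0.29310601) = 45.150031
y = r_b·(sin φ − φ·cos φ) = 43.277362·(0.29310601 − 0.29747392·0.95607995) = 0.376390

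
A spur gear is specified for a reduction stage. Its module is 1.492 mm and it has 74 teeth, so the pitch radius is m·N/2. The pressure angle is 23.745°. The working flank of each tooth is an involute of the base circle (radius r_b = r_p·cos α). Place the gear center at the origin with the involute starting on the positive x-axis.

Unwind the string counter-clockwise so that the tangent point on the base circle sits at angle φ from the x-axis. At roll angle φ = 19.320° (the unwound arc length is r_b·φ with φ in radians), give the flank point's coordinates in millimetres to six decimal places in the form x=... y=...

pitch radius r_p = m·N/2 = 1.492·74/2 = 55.204000
base radius r_b = r_p·cos α = 55.204000·cos 23.745° = 50.530795
roll angle φ = 19.320° = 0.33719761 rad
x = r_b·(cos φ + φ·sin φ) = 50.530795·(0.94368552 + 0.33719761·0.33084382) = 53.322382
y = r_b·(sin φ − φ·cos φ) = 50.530795·(0.33084382 − 0.33719761·0.94368552) = 0.638473

x=53.322382 y=0.638473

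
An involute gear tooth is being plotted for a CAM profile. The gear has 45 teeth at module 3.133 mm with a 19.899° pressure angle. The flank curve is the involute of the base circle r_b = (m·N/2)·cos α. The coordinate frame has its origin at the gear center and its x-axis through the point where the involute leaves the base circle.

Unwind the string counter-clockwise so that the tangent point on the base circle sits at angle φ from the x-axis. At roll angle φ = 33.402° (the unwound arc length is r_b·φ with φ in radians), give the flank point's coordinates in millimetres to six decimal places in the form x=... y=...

pitch radius r_p = m·N/2 = 3.133·45/2 = 70.492500
base radius r_b = r_p·cos α = 70.492500·cos 19.899° = 66.283680
roll angle φ = 33.402° = 0.58297488 rad
x = r_b·(cos φ + φ·sin φ) = 66.283680·(0.83482865 + 0.58297488·0.55050988) = 76.608163
y = r_b·(sin φ − φ·cos φ) = 66.283680·(0.55050988 − 0.58297488·0.83482865) = 4.230606

x=76.608163 y=4.230606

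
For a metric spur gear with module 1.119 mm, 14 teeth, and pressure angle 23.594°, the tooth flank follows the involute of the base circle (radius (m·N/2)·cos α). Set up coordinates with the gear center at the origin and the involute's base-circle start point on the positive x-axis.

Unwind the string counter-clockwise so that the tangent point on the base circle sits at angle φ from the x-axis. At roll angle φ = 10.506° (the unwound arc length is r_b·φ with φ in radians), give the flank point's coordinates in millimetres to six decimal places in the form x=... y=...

pitch radius r_p = m·N/2 = 1.119·14/2 = 7.833000
base radius r_b = r_p·cos α = 7.833000·cos 23.594° = 7.178198
roll angle φ = 10.506° = 0.18336429 rad
x = r_b·(cos φ + φ·sin φ) = 7.178198·(0.98323582 + 0.18336429·0.18233849) = 7.297860
y = r_b·(sin φ − φ·cos φ) = 7.178198·(0.18233849 − 0.18336429·0.98323582) = 0.014702

x=7.297860 y=0.014702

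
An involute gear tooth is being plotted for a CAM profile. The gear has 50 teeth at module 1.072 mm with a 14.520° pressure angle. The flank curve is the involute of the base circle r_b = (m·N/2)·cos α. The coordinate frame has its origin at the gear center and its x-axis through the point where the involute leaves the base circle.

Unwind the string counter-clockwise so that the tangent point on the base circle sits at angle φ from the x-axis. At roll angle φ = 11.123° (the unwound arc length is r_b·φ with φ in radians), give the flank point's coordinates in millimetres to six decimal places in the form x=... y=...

x=26.428300 y=0.063034

pitch radius r_p = m·N/2 = 1.072·50/2 = 26.800000
base radius r_b = r_p·cos α = 26.800000·cos 14.520° = 25.944013
roll angle φ = 11.123° = 0.19413297 rad
x = r_b·(cos φ + φ·sin φ) = 25.944013·(0.98121530 + 0.19413297·0.19291587) = 26.428300
y = r_b·(sin φ − φ·cos φ) = 25.944013·(0.19291587 − 0.19413297·0.98121530) = 0.063034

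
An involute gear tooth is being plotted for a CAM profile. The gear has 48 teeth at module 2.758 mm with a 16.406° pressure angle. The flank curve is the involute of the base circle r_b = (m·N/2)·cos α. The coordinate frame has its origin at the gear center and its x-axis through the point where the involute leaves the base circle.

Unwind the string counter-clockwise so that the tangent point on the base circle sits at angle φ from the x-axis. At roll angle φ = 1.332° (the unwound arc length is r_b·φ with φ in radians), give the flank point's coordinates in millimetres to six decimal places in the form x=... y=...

x=63.514110 y=0.000266

pitch radius r_p = m·N/2 = 2.758·48/2 = 66.192000
base radius r_b = r_p·cos α = 66.192000·cos 16.406° = 63.496953
roll angle φ = 1.332° = 0.02324779 rad
x = r_b·(cos φ + φ·sin φ) = 63.496953·(0.99972978 + 0.02324779·0.02324569) = 63.514110
y = r_b·(sin φ − φ·cos φ) = 63.496953·(0.02324569 − 0.02324779·0.99972978) = 0.000266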